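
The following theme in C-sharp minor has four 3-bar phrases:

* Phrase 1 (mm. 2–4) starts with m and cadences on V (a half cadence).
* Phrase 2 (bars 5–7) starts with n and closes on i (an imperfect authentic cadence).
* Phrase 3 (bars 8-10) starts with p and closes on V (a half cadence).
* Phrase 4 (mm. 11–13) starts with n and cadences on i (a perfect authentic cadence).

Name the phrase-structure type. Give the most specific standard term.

Four phrases in two halves: the first half (measures 2–7) ends with an imperfect authentic cadence, the second (mm. 8-13) with a perfect authentic cadence — a large antecedent–consequent pair, i.e. a double period.
Phrase 3 begins with different material from phrase 1, making it contrasting.

contrasting double period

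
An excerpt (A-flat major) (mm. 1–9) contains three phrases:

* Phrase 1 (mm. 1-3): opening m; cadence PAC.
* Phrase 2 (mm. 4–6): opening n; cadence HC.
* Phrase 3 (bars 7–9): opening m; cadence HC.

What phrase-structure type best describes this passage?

phrase group

The final phrase closes with a half cadence, which is not stronger than the preceding half cadence; the 3 phrases lack an overall antecedent–consequent design and so form a phrase group.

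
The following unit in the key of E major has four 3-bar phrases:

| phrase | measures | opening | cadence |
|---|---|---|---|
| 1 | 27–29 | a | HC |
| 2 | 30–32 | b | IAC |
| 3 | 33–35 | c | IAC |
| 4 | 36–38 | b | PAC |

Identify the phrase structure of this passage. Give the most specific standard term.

Four phrases in two halves: the first half (mm. 27–32) ends with an imperfect authentic cadence, the second (measures 33-38) with a perfect authentic cadence — a large antecedent–consequent pair, i.e. a double period.
Phrase 3 begins with different material from phrase 1, making it contrasting.

contrasting double period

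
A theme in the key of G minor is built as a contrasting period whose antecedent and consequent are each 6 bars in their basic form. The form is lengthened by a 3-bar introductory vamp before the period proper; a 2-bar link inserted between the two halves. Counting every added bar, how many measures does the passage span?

Basic contrasting period: 6 + 6 = 12 bars.
12 (basic form) + 3 (introduction) + 2 (link) = 17.

17 measures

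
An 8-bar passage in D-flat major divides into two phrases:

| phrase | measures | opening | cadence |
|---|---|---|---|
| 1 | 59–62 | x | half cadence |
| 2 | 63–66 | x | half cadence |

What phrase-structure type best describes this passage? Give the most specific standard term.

repeated phrase

Both phrases have the same opening (x) and the same cadence (half cadence): the second is a restatement, not a consequent, so this is a repeated phrase rather than a period.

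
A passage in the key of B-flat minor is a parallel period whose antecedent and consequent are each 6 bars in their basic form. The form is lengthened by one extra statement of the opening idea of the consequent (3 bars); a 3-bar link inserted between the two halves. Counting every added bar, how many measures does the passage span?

Basic parallel period: 6 + 6 = 12 bars.
12 (basic form) + 3 (extra statement) + 3 (link) = 18.

18 measures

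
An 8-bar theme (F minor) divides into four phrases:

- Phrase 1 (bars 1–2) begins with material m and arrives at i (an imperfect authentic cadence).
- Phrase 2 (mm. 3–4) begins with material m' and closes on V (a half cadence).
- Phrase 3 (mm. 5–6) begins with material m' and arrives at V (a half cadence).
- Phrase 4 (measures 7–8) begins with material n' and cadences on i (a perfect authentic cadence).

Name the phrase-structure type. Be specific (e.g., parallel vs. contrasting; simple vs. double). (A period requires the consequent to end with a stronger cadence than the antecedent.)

Four phrases in two halves: the first half (bars 1–4) ends with a half cadence, the second (measures 5–8) with a perfect authentic cadence — a large antecedent–consequent pair, i.e. a double period.
Phrase 3 begins with the same material as phrase 1, making it parallel.

parallel double period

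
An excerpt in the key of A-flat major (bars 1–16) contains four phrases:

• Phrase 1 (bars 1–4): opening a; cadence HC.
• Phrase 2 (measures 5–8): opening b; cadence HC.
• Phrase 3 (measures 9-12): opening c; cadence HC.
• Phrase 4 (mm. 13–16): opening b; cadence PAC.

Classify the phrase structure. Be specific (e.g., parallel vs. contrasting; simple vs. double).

Four phrases in two halves: the first half (mm. 1-8) ends with a half cadence, the second (bars 9-16) with a perfect authentic cadence — a large antecedent–consequent pair, i.e. a double period.
Phrase 3 begins with different material from phrase 1, making it contrasting.

contrasting double period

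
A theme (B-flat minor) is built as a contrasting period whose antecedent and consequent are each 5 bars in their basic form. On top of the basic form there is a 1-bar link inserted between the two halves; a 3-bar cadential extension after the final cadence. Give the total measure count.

Basic contrasting period: 5 + 5 = 10 bars.
10 (basic form) + 1 (link) + 3 (cadential extension) = 14.

14 measures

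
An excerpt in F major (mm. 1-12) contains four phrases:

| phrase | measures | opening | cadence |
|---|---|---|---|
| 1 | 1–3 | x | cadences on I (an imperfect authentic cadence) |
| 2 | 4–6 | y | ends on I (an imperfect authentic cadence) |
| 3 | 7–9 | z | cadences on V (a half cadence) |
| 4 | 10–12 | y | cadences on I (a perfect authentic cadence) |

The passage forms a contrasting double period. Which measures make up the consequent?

measures 7–12

In a double period the four phrases pair into a large antecedent (phrases 1–2, ending imperfect authentic cadence) and a large consequent (phrases 3–4, ending perfect authentic cadence). The consequent spans bars 7–12.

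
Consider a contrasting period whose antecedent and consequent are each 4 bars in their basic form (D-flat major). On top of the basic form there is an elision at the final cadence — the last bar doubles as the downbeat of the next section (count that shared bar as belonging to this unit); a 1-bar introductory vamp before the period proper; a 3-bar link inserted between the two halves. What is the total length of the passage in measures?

Basic contrasting period: 4 + 4 = 8 bars.
8 (basic form) + 1 (introduction) + 3 (link) = 12.
The elision shares a bar with the next section but does not change this unit's count.

12 measures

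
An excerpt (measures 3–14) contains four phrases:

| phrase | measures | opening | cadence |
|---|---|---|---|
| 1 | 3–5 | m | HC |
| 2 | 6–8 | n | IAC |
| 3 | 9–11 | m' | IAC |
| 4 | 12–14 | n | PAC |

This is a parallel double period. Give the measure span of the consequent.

In a double period the first pair of phrases (ending imperfect authentic cadence) is the large antecedent and the second pair (ending perfect authentic cadence) is the large consequent; the consequent is measures 9–14.

measures 9–14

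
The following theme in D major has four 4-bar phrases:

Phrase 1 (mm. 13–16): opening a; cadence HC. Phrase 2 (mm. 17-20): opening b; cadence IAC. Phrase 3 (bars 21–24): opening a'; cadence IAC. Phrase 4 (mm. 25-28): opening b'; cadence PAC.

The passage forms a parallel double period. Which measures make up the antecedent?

measures 13–20

In a double period the four phrases pair into a large antecedent (phrases 1–2, ending imperfect authentic cadence) and a large consequent (phrases 3–4, ending perfect authentic cadence). The antecedent spans mm. 13–20.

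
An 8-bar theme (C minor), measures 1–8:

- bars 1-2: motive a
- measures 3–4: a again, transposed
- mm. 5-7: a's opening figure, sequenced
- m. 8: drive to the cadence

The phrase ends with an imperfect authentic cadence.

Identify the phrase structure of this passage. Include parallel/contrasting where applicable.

Basic idea (mm. 1-2) + its repetition (mm. 3–4) form the presentation; fragmentation and cadence (mm. 5–8) form the continuation — the 8-bar whole is a sentence.

sentence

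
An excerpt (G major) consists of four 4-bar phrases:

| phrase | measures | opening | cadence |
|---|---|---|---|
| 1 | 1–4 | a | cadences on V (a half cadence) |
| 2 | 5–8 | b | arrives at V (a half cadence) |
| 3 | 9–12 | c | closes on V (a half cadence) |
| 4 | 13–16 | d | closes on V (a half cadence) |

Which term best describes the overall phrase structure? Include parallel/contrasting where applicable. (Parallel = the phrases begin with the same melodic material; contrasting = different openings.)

phrase group

Phrase 4 ends with a half cadence, no stronger than phrase 2's half cadence, so the four phrases do not form a double period; nor do phrases 3–4 duplicate 1–2, so it is not a repeated period. With no phrase reaching a conclusive cadence, the passage is a phrase group.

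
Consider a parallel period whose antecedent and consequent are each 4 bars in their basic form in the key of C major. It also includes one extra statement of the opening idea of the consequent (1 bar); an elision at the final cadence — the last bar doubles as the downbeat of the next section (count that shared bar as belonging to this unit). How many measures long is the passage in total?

Basic parallel period: 4 + 4 = 8 bars.
8 (basic form) + 1 (extra statement) = 9.
The elision shares a bar with the next section but does not change this unit's count.

9 measures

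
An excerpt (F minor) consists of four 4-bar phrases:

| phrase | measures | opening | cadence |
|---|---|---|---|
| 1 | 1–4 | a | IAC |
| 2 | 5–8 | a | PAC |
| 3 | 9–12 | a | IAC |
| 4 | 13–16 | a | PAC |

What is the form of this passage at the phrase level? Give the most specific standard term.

repeated period

The cadence pattern IAC–PAC–IAC–PAC is weak–strong twice, and phrases 3–4 restate phrases 1–2: a period heard twice, not a double period (which would end weakly at phrase 2).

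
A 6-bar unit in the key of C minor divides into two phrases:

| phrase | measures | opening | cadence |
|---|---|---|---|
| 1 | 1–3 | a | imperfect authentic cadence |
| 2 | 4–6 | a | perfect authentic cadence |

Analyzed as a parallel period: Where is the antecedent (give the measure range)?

measures 1–3

The antecedent is the phrase ending with the weaker cadence (imperfect authentic cadence, phrase 1) and the consequent the one ending more conclusively (perfect authentic cadence, phrase 2); the antecedent is mm. 1–3.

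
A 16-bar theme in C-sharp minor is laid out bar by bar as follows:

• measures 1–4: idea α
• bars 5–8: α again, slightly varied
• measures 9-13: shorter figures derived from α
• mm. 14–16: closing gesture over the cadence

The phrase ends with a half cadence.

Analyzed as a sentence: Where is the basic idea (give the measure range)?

measures 1–4

The presentation of a sentence is the basic idea (bars 1-4) plus its repetition (mm. 5–8); the basic idea is therefore measures 1–4.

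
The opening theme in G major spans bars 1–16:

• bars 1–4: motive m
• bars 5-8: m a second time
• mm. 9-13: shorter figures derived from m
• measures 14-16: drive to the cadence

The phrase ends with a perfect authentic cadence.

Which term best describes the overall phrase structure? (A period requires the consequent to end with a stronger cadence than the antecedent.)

sentence

Basic idea (mm. 1-4) + its repetition (measures 5–8) form the presentation; fragmentation and cadence (mm. 9-16) form the continuation — the 16-bar whole is a sentence.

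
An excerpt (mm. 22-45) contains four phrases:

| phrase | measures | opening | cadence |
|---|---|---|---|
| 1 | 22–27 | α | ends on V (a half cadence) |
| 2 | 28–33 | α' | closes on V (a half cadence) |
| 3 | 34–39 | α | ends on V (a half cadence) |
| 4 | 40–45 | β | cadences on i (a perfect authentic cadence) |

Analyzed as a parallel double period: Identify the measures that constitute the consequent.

measures 34–45

In a double period the four phrases pair into a large antecedent (phrases 1–2, ending half cadence) and a large consequent (phrases 3–4, ending perfect authentic cadence). The consequent spans mm. 34–45.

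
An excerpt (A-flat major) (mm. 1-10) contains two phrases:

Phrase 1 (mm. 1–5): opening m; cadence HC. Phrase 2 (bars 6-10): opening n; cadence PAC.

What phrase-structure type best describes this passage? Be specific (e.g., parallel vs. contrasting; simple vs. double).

Phrase 1 ends with a half cadence (weaker) and phrase 2 with a perfect authentic cadence (stronger): antecedent + consequent = a period.
The two phrases open with different material (m / n), so the period is contrasting.

contrasting period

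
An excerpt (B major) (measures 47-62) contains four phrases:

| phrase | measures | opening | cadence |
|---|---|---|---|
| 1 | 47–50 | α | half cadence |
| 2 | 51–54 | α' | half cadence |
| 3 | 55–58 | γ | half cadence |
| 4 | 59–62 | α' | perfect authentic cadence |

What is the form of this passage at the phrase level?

contrasting double period

Four phrases in two halves: the first half (measures 47–54) ends with a half cadence, the second (mm. 55–62) with a perfect authentic cadence — a large antecedent–consequent pair, i.e. a double period.
Phrase 3 begins with different material from phrase 1, making it contrasting.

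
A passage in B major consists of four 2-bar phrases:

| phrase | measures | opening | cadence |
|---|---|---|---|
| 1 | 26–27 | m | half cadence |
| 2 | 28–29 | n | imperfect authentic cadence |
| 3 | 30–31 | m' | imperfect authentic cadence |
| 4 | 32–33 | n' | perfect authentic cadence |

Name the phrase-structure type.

Four phrases in two halves: the first half (measures 26–29) ends with an imperfect authentic cadence, the second (bars 30–33) with a perfect authentic cadence — a large antecedent–consequent pair, i.e. a double period.
Phrase 3 begins with the same material as phrase 1, making it parallel.

parallel double period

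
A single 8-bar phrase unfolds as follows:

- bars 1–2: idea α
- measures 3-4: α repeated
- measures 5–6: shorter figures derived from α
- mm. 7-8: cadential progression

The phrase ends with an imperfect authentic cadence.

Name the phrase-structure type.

Basic idea (mm. 1–2) + its repetition (bars 3-4) form the presentation; fragmentation and cadence (mm. 5–8) form the continuation — the 8-bar whole is a sentence.

sentence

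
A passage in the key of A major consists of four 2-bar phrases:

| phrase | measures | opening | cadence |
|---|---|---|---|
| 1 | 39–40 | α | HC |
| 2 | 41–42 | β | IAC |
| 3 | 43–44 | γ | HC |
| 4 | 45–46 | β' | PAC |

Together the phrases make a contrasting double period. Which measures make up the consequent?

measures 43–46

In a double period the first pair of phrases (ending imperfect authentic cadence) is the large antecedent and the second pair (ending perfect authentic cadence) is the large consequent; the consequent is measures 43–46.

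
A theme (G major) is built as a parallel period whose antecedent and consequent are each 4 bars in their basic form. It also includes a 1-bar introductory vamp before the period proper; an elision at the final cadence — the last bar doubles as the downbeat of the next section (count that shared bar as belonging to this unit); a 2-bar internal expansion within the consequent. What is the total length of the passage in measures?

11 measures

Basic parallel period: 4 + 4 = 8 bars.
8 (basic form) + 1 (introduction) + 2 (internal expansion) = 11.
The elision shares a bar with the next section but does not change this unit's count.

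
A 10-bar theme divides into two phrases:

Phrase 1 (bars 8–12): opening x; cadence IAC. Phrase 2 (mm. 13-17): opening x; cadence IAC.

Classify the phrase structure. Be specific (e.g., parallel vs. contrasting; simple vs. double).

Both phrases have the same opening (x) and the same cadence (imperfect authentic cadence): the second is a restatement, not a consequent, so this is a repeated phrase rather than a period.

repeated phrase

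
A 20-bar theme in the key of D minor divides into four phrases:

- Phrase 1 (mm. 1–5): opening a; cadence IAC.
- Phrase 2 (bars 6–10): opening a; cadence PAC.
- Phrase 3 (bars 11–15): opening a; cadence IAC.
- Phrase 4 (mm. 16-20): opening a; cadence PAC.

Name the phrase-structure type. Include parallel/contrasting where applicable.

repeated period

The cadence pattern IAC–PAC–IAC–PAC is weak–strong twice, and phrases 3–4 restate phrases 1–2: a period heard twice, not a double period (which would end weakly at phrase 2).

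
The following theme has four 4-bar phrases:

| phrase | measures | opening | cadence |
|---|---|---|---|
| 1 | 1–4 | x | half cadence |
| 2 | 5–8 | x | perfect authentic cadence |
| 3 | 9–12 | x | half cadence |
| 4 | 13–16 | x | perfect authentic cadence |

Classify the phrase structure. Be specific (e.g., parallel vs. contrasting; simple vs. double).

repeated period

The cadence pattern HC–PAC–HC–PAC is weak–strong twice, and phrases 3–4 restate phrases 1–2: a period heard twice, not a double period (which would end weakly at phrase 2).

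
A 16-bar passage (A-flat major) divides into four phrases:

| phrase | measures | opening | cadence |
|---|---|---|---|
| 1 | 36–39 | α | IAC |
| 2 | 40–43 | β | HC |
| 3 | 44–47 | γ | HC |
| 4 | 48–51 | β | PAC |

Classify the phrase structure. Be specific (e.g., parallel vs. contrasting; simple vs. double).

Four phrases in two halves: the first half (bars 36-43) ends with a half cadence, the second (mm. 44–51) with a perfect authentic cadence — a large antecedent–consequent pair, i.e. a double period.
Phrase 3 begins with different material from phrase 1, making it contrasting.

contrasting double period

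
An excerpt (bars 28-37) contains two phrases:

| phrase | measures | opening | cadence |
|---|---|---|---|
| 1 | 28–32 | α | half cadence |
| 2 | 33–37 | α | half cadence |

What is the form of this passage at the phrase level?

repeated phrase

Both phrases have the same opening (α) and the same cadence (half cadence): the second is a restatement, not a consequent, so this is a repeated phrase rather than a period.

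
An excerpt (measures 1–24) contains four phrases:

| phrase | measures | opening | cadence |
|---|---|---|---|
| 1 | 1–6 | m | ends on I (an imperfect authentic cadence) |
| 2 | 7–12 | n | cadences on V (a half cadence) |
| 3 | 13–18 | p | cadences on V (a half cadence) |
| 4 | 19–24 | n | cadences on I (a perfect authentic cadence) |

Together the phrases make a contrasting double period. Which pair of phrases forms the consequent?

phrases 3 and 4

In a double period the first pair of phrases (ending half cadence) is the large antecedent and the second pair (ending perfect authentic cadence) is the large consequent; the consequent is phrases 3 and 4.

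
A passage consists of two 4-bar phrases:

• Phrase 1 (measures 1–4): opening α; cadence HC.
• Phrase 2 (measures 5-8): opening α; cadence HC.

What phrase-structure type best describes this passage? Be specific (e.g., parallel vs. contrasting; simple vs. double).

Both phrases have the same opening (α) and the same cadence (half cadence): the second is a restatement, not a consequent, so this is a repeated phrase rather than a period.

repeated phrase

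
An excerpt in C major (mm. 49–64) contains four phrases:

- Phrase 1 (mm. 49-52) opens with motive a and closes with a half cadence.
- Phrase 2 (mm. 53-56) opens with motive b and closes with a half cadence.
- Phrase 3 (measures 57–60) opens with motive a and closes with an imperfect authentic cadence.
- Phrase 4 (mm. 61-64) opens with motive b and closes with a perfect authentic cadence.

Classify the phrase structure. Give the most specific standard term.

parallel double period

Four phrases in two halves: the first half (mm. 49–56) ends with a half cadence, the second (measures 57-64) with a perfect authentic cadence — a large antecedent–consequent pair, i.e. a double period.
Phrase 3 begins with the same material as phrase 1, making it parallel.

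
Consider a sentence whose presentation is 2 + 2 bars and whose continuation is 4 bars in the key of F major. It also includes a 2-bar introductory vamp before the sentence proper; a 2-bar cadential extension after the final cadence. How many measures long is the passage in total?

12 measures

Basic sentence: 2 + 2 + 4 = 8 bars.
8 (basic form) + 2 (introduction) + 2 (cadential extension) = 12.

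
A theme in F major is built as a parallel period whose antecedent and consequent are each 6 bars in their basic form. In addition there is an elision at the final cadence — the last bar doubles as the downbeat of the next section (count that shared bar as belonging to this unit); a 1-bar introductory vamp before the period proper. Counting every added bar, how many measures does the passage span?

13 measures

Basic parallel period: 6 + 6 = 12 bars.
12 (basic form) + 1 (introduction) = 13.
The elision shares a bar with the next section but does not change this unit's count.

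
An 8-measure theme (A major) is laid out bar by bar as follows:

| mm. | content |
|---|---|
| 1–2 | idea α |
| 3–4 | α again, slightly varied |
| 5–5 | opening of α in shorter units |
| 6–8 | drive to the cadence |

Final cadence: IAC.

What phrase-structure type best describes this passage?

sentence

Basic idea (mm. 1–2) + its repetition (measures 3-4) form the presentation; fragmentation and cadence (measures 5-8) form the continuation — the 8-bar whole is a sentence.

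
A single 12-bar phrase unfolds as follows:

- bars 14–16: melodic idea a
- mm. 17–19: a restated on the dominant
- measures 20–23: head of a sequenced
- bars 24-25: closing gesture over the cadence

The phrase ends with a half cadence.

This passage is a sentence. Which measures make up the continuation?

After the presentation (measures 14–19), the continuation covers the fragmentation through the cadence: mm. 20–25.

measures 20–25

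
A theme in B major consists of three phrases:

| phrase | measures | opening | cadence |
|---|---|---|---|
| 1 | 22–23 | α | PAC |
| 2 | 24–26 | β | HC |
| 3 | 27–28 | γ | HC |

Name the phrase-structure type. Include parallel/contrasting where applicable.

The final phrase closes with a half cadence, which is not stronger than the preceding half cadence; the 3 phrases lack an overall antecedent–consequent design and so form a phrase group.

phrase group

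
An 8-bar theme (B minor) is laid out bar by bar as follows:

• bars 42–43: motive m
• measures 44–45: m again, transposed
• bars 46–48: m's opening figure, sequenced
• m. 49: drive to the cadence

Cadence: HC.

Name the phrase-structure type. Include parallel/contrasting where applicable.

Basic idea (measures 42–43) + its repetition (mm. 44–45) form the presentation; fragmentation and cadence (measures 46-49) form the continuation — the 8-bar whole is a sentence.

sentence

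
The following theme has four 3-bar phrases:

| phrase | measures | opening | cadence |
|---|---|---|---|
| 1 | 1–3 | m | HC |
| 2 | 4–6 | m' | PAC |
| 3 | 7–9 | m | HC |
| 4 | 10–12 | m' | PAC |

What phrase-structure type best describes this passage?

The cadence pattern HC–PAC–HC–PAC is weak–strong twice, and phrases 3–4 restate phrases 1–2: a period heard twice, not a double period (which would end weakly at phrase 2).

repeated period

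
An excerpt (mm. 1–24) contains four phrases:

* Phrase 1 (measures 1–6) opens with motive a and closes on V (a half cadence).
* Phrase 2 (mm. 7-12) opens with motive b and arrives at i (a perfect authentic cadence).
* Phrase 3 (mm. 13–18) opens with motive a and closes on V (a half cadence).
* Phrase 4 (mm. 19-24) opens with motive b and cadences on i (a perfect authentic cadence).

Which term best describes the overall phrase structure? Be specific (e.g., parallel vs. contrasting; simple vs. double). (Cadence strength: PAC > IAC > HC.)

repeated period

The cadence pattern HC–PAC–HC–PAC is weak–strong twice, and phrases 3–4 restate phrases 1–2: a period heard twice, not a double period (which would end weakly at phrase 2).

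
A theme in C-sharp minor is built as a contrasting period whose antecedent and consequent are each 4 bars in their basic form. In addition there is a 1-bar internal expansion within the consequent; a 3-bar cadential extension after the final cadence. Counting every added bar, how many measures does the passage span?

12 measures

Basic contrasting period: 4 + 4 = 8 bars.
8 (basic form) + 1 (internal expansion) + 3 (cadential extension) = 12.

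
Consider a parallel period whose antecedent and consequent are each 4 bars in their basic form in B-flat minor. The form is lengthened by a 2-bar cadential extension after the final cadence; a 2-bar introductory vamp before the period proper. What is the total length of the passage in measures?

Basic parallel period: 4 + 4 = 8 bars.
8 (basic form) + 2 (cadential extension) + 2 (introduction) = 12.

12 measures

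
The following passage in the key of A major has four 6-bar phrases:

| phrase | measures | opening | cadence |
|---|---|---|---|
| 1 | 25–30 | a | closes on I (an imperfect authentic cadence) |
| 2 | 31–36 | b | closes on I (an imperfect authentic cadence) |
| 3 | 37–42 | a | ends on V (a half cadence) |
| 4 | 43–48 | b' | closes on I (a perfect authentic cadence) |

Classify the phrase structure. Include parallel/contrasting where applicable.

parallel double period

Four phrases in two halves: the first half (mm. 25–36) ends with an imperfect authentic cadence, the second (measures 37–48) with a perfect authentic cadence — a large antecedent–consequent pair, i.e. a double period.
Phrase 3 begins with the same material as phrase 1, making it parallel.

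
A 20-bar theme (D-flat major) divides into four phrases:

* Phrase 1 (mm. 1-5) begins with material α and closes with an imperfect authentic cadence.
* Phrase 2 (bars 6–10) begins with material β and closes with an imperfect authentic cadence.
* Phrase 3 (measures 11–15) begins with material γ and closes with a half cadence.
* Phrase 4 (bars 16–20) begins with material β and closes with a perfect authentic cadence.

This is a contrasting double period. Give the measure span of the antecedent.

measures 1–10

In a double period the first pair of phrases (ending imperfect authentic cadence) is the large antecedent and the second pair (ending perfect authentic cadence) is the large consequent; the antecedent is measures 1–10.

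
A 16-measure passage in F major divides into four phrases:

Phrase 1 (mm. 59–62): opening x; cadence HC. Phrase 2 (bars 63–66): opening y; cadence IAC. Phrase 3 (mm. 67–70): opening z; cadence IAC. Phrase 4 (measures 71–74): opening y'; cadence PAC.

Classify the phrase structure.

contrasting double period

Four phrases in two halves: the first half (mm. 59-66) ends with an imperfect authentic cadence, the second (mm. 67–74) with a perfect authentic cadence — a large antecedent–consequent pair, i.e. a double period.
Phrase 3 begins with different material from phrase 1, making it contrasting.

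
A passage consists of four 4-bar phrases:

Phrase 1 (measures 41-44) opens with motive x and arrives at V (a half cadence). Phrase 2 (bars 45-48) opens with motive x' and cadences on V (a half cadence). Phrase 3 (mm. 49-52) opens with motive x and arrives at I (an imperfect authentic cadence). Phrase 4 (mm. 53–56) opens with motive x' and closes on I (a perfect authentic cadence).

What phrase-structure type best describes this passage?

parallel double period

Four phrases in two halves: the first half (mm. 41–48) ends with a half cadence, the second (mm. 49–56) with a perfect authentic cadence — a large antecedent–consequent pair, i.e. a double period.
Phrase 3 begins with the same material as phrase 1, making it parallel.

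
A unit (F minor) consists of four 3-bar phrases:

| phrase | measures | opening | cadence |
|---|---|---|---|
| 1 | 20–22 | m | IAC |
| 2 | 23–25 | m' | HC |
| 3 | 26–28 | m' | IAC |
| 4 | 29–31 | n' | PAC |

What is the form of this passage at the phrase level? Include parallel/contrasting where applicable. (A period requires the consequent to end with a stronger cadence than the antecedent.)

parallel double period

Four phrases in two halves: the first half (mm. 20–25) ends with a half cadence, the second (bars 26–31) with a perfect authentic cadence — a large antecedent–consequent pair, i.e. a double period.
Phrase 3 begins with the same material as phrase 1, making it parallel.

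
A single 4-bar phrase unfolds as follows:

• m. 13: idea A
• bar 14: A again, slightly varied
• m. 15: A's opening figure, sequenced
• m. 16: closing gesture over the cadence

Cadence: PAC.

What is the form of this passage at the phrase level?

sentence

Basic idea (m. 13) + its repetition (measure 14) form the presentation; fragmentation and cadence (mm. 15-16) form the continuation — the 4-bar whole is a sentence.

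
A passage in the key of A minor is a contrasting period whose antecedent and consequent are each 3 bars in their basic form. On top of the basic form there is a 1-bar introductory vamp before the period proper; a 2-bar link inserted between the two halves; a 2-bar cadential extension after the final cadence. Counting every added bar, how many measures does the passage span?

11 measures

Basic contrasting period: 3 + 3 = 6 bars.
6 (basic form) + 1 (introduction) + 2 (link) + 2 (cadential extension) = 11.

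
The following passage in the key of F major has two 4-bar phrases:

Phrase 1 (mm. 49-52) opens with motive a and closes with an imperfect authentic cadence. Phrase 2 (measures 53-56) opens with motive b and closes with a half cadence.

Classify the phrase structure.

phrase group

The second phrase closes with a half cadence, which is not stronger than the first phrase's imperfect authentic cadence; without a weak→strong cadential pair there is no antecedent–consequent relationship, so this is a phrase group rather than a period.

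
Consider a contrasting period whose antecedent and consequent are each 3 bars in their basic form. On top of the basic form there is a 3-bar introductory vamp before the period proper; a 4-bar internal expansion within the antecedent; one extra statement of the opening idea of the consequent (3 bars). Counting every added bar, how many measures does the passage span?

16 measures

Basic contrasting period: 3 + 3 = 6 bars.
6 (basic form) + 3 (introduction) + 4 (internal expansion) + 3 (extra statement) = 16.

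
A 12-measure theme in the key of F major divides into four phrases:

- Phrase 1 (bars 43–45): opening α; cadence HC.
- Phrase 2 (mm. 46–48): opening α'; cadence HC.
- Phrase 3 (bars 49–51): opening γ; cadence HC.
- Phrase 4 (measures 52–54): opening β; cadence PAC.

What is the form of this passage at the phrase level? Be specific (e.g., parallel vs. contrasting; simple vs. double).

Four phrases in two halves: the first half (mm. 43-48) ends with a half cadence, the second (mm. 49-54) with a perfect authentic cadence — a large antecedent–consequent pair, i.e. a double period.
Phrase 3 begins with different material from phrase 1, making it contrasting.

contrasting double period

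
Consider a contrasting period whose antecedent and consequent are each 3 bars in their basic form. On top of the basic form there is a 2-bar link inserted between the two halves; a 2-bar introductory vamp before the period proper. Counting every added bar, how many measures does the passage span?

10 measures

Basic contrasting period: 3 + 3 = 6 bars.
6 (basic form) + 2 (link) + 2 (introduction) = 10.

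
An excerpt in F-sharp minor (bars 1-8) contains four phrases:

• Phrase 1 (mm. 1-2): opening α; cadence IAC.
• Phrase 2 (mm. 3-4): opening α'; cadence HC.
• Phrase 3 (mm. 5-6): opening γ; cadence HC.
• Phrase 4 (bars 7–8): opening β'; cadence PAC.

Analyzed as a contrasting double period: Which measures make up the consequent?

measures 5–8

In a double period the four phrases pair into a large antecedent (phrases 1–2, ending half cadence) and a large consequent (phrases 3–4, ending perfect authentic cadence). The consequent spans mm. 5-8.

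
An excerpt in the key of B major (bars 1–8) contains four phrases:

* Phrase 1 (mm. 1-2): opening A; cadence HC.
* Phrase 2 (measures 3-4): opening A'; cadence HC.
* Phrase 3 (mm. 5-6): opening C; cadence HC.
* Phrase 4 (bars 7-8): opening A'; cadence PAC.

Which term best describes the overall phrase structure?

Four phrases in two halves: the first half (bars 1–4) ends with a half cadence, the second (mm. 5–8) with a perfect authentic cadence — a large antecedent–consequent pair, i.e. a double period.
Phrase 3 begins with different material from phrase 1, making it contrasting.

contrasting double period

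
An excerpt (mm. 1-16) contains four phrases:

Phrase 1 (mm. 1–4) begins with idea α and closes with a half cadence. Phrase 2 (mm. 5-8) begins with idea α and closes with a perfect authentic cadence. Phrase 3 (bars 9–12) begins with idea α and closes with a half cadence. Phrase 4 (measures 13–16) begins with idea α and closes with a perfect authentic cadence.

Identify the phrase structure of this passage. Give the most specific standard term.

The cadence pattern HC–PAC–HC–PAC is weak–strong twice, and phrases 3–4 restate phrases 1–2: a period heard twice, not a double period (which would end weakly at phrase 2).

repeated period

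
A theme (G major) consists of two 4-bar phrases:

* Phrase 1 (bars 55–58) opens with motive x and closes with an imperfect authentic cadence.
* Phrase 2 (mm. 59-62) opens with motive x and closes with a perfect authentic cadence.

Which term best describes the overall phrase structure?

parallel period

Phrase 1 ends with an imperfect authentic cadence (weaker) and phrase 2 with a perfect authentic cadence (stronger): antecedent + consequent = a period.
The two phrases open with the same material (x / x), so the period is parallel.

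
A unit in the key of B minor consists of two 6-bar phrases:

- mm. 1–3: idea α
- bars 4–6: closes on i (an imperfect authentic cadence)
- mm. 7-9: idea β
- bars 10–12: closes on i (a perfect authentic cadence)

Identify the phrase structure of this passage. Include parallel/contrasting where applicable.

Phrase 1 ends with an imperfect authentic cadence (weaker) and phrase 2 with a perfect authentic cadence (stronger): antecedent + consequent = a period.
The two phrases open with different material (α / β), so the period is contrasting.

contrasting period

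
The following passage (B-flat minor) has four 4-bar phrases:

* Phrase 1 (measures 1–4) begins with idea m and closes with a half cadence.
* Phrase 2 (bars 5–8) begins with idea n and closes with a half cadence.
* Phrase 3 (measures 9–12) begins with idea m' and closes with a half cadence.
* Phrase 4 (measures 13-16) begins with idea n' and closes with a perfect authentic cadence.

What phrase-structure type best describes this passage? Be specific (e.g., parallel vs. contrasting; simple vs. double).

parallel double period

Four phrases in two halves: the first half (bars 1–8) ends with a half cadence, the second (measures 9-16) with a perfect authentic cadence — a large antecedent–consequent pair, i.e. a double period.
Phrase 3 begins with the same material as phrase 1, making it parallel.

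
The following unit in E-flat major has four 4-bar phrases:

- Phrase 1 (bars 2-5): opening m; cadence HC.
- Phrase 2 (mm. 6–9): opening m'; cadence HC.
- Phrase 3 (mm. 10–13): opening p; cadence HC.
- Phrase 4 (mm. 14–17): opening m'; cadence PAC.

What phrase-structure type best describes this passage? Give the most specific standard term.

Four phrases in two halves: the first half (bars 2-9) ends with a half cadence, the second (measures 10-17) with a perfect authentic cadence — a large antecedent–consequent pair, i.e. a double period.
Phrase 3 begins with different material from phrase 1, making it contrasting.

contrasting double period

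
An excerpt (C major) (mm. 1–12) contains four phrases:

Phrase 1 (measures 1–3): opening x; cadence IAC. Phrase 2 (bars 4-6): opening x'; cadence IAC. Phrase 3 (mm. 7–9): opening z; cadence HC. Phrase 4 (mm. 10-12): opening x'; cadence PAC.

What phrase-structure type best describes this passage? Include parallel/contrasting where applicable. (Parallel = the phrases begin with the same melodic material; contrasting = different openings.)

Four phrases in two halves: the first half (mm. 1–6) ends with an imperfect authentic cadence, the second (mm. 7–12) with a perfect authentic cadence — a large antecedent–consequent pair, i.e. a double period.
Phrase 3 begins with different material from phrase 1, making it contrasting.

contrasting double period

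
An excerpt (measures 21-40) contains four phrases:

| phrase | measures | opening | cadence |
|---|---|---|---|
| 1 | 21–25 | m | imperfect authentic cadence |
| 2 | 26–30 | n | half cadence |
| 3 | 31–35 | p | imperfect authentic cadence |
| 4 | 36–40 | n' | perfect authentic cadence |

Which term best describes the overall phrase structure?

contrasting double period

Four phrases in two halves: the first half (mm. 21-30) ends with a half cadence, the second (mm. 31–40) with a perfect authentic cadence — a large antecedent–consequent pair, i.e. a double period.
Phrase 3 begins with different material from phrase 1, making it contrasting.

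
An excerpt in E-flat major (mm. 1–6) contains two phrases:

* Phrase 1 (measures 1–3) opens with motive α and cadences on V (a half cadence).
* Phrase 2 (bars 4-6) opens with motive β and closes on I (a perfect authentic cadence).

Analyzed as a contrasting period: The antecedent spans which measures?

measures 1–3

The antecedent is the phrase ending with the weaker cadence (half cadence, phrase 1) and the consequent the one ending more conclusively (perfect authentic cadence, phrase 2); the antecedent is mm. 1–3.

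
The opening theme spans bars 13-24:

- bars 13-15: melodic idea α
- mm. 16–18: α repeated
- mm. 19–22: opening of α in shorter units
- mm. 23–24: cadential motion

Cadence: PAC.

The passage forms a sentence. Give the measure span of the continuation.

measures 19–24

After the presentation (mm. 13–18), the continuation covers the fragmentation through the cadence: mm. 19–24.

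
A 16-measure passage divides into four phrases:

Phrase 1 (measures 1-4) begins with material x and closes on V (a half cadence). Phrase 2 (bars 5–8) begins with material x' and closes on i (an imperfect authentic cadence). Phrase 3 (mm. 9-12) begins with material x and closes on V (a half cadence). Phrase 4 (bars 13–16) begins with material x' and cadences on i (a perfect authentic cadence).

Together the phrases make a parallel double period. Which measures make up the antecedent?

In a double period the first pair of phrases (ending imperfect authentic cadence) is the large antecedent and the second pair (ending perfect authentic cadence) is the large consequent; the antecedent is measures 1–8.

measures 1–8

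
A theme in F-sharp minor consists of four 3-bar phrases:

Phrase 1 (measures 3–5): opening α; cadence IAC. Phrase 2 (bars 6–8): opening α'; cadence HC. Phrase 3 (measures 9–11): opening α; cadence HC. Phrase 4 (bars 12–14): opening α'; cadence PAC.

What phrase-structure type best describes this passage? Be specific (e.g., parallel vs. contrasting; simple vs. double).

Four phrases in two halves: the first half (measures 3–8) ends with a half cadence, the second (mm. 9-14) with a perfect authentic cadence — a large antecedent–consequent pair, i.e. a double period.
Phrase 3 begins with the same material as phrase 1, making it parallel.

parallel double period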